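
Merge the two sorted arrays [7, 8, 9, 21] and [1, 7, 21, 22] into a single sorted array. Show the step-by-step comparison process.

Merging process:

Compare 7 vs 1: take 1 from right. Merged: [1]
Compare 7 vs 7: take 7 from left. Merged: [1, 7]
Compare 8 vs 7: take 7 from right. Merged: [1, 7, 7]
Compare 8 vs 21: take 8 from left. Merged: [1, 7, 7, 8]
Compare 9 vs 21: take 9 from left. Merged: [1, 7, 7, 8, 9]
Compare 21 vs 21: take 21 from left. Merged: [1, 7, 7, 8, 9, 21]
Append remaining from right: [21, 22]. Merged: [1, 7, 7, 8, 9, 21, 21, 22]

Final merged array: [1, 7, 7, 8, 9, 21, 21, 22]
Total comparisons: 6

The merged array is [1, 7, 7, 8, 9, 21, 21, 22], requiring 6 comparisons. The merge step runs in O(n) time where n is the total number of elements.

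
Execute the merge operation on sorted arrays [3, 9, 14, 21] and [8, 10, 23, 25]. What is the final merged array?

Merging process:

Compare 3 vs 8: take 3 from left. Merged: [3]
Compare 9 vs 8: take 8 from right. Merged: [3, 8]
Compare 9 vs 10: take 9 from left. Merged: [3, 8, 9]
Compare 14 vs 10: take 10 from right. Merged: [3, 8, 9, 10]
Compare 14 vs 23: take 14 from left. Merged: [3, 8, 9, 10, 14]
Compare 21 vs 23: take 21 from left. Merged: [3, 8, 9, 10, 14, 21]
Append remaining from right: [23, 25]. Merged: [3, 8, 9, 10, 14, 21, 23, 25]

Final merged array: [3, 8, 9, 10, 14, 21, 23, 25]
Total comparisons: 6

The merged array is [3, 8, 9, 10, 14, 21, 23, 25], requiring 6 comparisons. The merge step runs in O(n) time where n is the total number of elements.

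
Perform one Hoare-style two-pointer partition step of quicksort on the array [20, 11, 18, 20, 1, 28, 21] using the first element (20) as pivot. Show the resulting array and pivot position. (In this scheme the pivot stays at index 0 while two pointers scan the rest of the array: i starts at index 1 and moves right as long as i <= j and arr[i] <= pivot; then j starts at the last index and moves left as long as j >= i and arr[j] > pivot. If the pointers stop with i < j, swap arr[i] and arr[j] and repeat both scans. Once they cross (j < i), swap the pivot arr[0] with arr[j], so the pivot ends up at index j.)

Hoare-style two-pointer partition with pivot = 20:

Initial array: [20, 11, 18, 20, 1, 28, 21]

Pointers start at i = 1, j = 6.
i ends at 5, j ends at 4: the pointers have crossed (j < i), so scanning stops.

Swap pivot arr[0] with arr[4] to place pivot at position 4: [1, 11, 18, 20, 20, 28, 21]
Pivot position: 4

After partitioning with pivot 20, the array becomes [1, 11, 18, 20, 20, 28, 21]. The pivot is placed at index 4. All elements to the left of the pivot are <= 20, and all elements to the right are > 20.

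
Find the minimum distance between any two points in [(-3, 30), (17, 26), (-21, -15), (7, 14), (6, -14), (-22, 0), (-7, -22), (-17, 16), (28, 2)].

Computing all pairwise distances among 9 points:

d((-3, 30), (17, 26)) = 20.3961
d((-3, 30), (-21, -15)) = 48.4665
d((-3, 30), (7, 14)) = 18.868
d((-3, 30), (6, -14)) = 44.911
d((-3, 30), (-22, 0)) = 35.5106
d((-3, 30), (-7, -22)) = 52.1536
d((-3, 30), (-17, 16)) = 19.799
d((-3, 30), (28, 2)) = 41.7732
d((17, 26), (-21, -15)) = 55.9017
d((17, 26), (7, 14)) = 15.6205
d((17, 26), (6, -14)) = 41.4849
d((17, 26), (-22, 0)) = 46.8722
d((17, 26), (-7, -22)) = 53.6656
d((17, 26), (-17, 16)) = 35.4401
d((17, 26), (28, 2)) = 26.4008
d((-21, -15), (7, 14)) = 40.3113
d((-21, -15), (6, -14)) = 27.0185
d((-21, -15), (-22, 0)) = 15.0333 <-- minimum
d((-21, -15), (-7, -22)) = 15.6525
d((-21, -15), (-17, 16)) = 31.257
d((-21, -15), (28, 2)) = 51.8652
d((7, 14), (6, -14)) = 28.0179
d((7, 14), (-22, 0)) = 32.2025
d((7, 14), (-7, -22)) = 38.6264
d((7, 14), (-17, 16)) = 24.0832
d((7, 14), (28, 2)) = 24.1868
d((6, -14), (-22, 0)) = 31.305
d((6, -14), (-7, -22)) = 15.2643
d((6, -14), (-17, 16)) = 37.8021
d((6, -14), (28, 2)) = 27.2029
d((-22, 0), (-7, -22)) = 26.6271
d((-22, 0), (-17, 16)) = 16.7631
d((-22, 0), (28, 2)) = 50.04
d((-7, -22), (-17, 16)) = 39.2938
d((-7, -22), (28, 2)) = 42.4382
d((-17, 16), (28, 2)) = 47.1275

Closest pair: (-21, -15) and (-22, 0) with distance 15.0333

The closest pair is (-21, -15) and (-22, 0) with Euclidean distance 15.0333. For 9 points, brute-force pairwise comparison is shown above. For large n, the divide-and-conquer algorithm (sort by x, recurse on halves, check the dividing strip) achieves O(n log n).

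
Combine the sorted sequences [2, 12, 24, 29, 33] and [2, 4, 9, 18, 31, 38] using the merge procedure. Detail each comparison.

Merging process:

Compare 2 vs 2: take 2 from left. Merged: [2]
Compare 12 vs 2: take 2 from right. Merged: [2, 2]
Compare 12 vs 4: take 4 from right. Merged: [2, 2, 4]
Compare 12 vs 9: take 9 from right. Merged: [2, 2, 4, 9]
Compare 12 vs 18: take 12 from left. Merged: [2, 2, 4, 9, 12]
Compare 24 vs 18: take 18 from right. Merged: [2, 2, 4, 9, 12, 18]
Compare 24 vs 31: take 24 from left. Merged: [2, 2, 4, 9, 12, 18, 24]
Compare 29 vs 31: take 29 from left. Merged: [2, 2, 4, 9, 12, 18, 24, 29]
Compare 33 vs 31: take 31 from right. Merged: [2, 2, 4, 9, 12, 18, 24, 29, 31]
Compare 33 vs 38: take 33 from left. Merged: [2, 2, 4, 9, 12, 18, 24, 29, 31, 33]
Append remaining from right: [38]. Merged: [2, 2, 4, 9, 12, 18, 24, 29, 31, 33, 38]

Final merged array: [2, 2, 4, 9, 12, 18, 24, 29, 31, 33, 38]
Total comparisons: 10

The merged array is [2, 2, 4, 9, 12, 18, 24, 29, 31, 33, 38], requiring 10 comparisons. The merge step runs in O(n) time where n is the total number of elements.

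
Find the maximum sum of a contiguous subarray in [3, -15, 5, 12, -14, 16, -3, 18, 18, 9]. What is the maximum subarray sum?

Using Kadane's algorithm on [3, -15, 5, 12, -14, 16, -3, 18, 18, 9]:

Scanning through the array:
Position 1 (value -15): max_ending_here = -12, max_so_far = 3
Position 2 (value 5): max_ending_here = 5, max_so_far = 5
Position 3 (value 12): max_ending_here = 17, max_so_far = 17
Position 4 (value -14): max_ending_here = 3, max_so_far = 17
Position 5 (value 16): max_ending_here = 19, max_so_far = 19
Position 6 (value -3): max_ending_here = 16, max_so_far = 19
Position 7 (value 18): max_ending_here = 34, max_so_far = 34
Position 8 (value 18): max_ending_here = 52, max_so_far = 52
Position 9 (value 9): max_ending_here = 61, max_so_far = 61

Maximum subarray: [5, 12, -14, 16, -3, 18, 18, 9]
Maximum sum: 61

The maximum subarray is [5, 12, -14, 16, -3, 18, 18, 9] with sum 61. This subarray runs from index 2 to index 9.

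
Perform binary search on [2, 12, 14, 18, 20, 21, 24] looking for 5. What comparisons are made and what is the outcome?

Binary search for 5 in [2, 12, 14, 18, 20, 21, 24]:

lo=0, hi=6, mid=3, arr[mid]=18 -> 18 > 5, search left half
lo=0, hi=2, mid=1, arr[mid]=12 -> 12 > 5, search left half
lo=0, hi=0, mid=0, arr[mid]=2 -> 2 < 5, search right half
lo=1 > hi=0, target 5 not found

Binary search determines that 5 is not in the array after 3 comparisons. The search space was exhausted without finding the target.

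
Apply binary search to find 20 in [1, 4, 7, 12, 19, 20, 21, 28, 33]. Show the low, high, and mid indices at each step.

Binary search for 20 in [1, 4, 7, 12, 19, 20, 21, 28, 33]:

lo=0, hi=8, mid=4, arr[mid]=19 -> 19 < 20, search right half
lo=5, hi=8, mid=6, arr[mid]=21 -> 21 > 20, search left half
lo=5, hi=5, mid=5, arr[mid]=20 -> Found target at index 5!

Binary search finds 20 at index 5 after 3 comparisons. The search repeatedly halves the search space by comparing with the middle element.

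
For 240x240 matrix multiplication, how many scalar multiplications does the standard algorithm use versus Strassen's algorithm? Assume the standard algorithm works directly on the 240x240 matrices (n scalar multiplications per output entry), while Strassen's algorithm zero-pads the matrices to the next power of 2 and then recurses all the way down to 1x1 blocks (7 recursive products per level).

Matrix multiplication for 240x240 matrices:

Strassen's algorithm requires power-of-2 dimensions. Pad 240x240 to 256x256 (next power of 2).

Standard algorithm: 240^3 = 13824000 multiplications
Strassen's algorithm: 7^(log2(256)) = 7^8 = 5764801 multiplications
Savings: 13824000 - 5764801 = 8059199 multiplications

Standard: 13824000 multiplications (240^3). Strassen: 5764801 multiplications (7^8, after padding to 256x256). Strassen reduces 8 recursive multiplications to 7 at each level.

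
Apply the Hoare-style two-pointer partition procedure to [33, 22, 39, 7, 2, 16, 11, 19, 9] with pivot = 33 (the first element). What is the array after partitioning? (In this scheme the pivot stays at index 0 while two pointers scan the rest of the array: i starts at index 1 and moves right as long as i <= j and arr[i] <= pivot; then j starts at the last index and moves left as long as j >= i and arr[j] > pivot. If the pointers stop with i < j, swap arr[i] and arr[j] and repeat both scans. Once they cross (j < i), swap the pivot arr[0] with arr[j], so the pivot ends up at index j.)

Hoare-style two-pointer partition with pivot = 33:

Initial array: [33, 22, 39, 7, 2, 16, 11, 19, 9]

Pointers start at i = 1, j = 8.
i stops at index 2 (arr[2]=39 > 33), j stops at index 8 (arr[8]=9 <= 33): swap arr[2] and arr[8], array becomes [33, 22, 9, 7, 2, 16, 11, 19, 39]
i ends at 8, j ends at 7: the pointers have crossed (j < i), so scanning stops.

Swap pivot arr[0] with arr[7] to place pivot at position 7: [19, 22, 9, 7, 2, 16, 11, 33, 39]
Pivot position: 7

After partitioning with pivot 33, the array becomes [19, 22, 9, 7, 2, 16, 11, 33, 39]. The pivot is placed at index 7. All elements to the left of the pivot are <= 33, and all elements to the right are > 33.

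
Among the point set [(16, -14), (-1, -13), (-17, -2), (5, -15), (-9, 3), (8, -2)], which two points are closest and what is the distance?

Computing all pairwise distances among 6 points:

d((16, -14), (-1, -13)) = 17.0294
d((16, -14), (-17, -2)) = 35.1141
d((16, -14), (5, -15)) = 11.0454
d((16, -14), (-9, 3)) = 30.2324
d((16, -14), (8, -2)) = 14.4222
d((-1, -13), (-17, -2)) = 19.4165
d((-1, -13), (5, -15)) = 6.3246 <-- minimum
d((-1, -13), (-9, 3)) = 17.8885
d((-1, -13), (8, -2)) = 14.2127
d((-17, -2), (5, -15)) = 25.5539
d((-17, -2), (-9, 3)) = 9.434
d((-17, -2), (8, -2)) = 25.0
d((5, -15), (-9, 3)) = 22.8035
d((5, -15), (8, -2)) = 13.3417
d((-9, 3), (8, -2)) = 17.72

Closest pair: (-1, -13) and (5, -15) with distance 6.3246

The closest pair is (-1, -13) and (5, -15) with Euclidean distance 6.3246. For 6 points, brute-force pairwise comparison is shown above. For large n, the divide-and-conquer algorithm (sort by x, recurse on halves, check the dividing strip) achieves O(n log n).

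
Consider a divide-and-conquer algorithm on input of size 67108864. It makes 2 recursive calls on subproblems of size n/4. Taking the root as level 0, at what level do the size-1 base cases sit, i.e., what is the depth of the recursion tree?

For divide and conquer with division factor 4:

Problem sizes at each level:
Level 0: 67108864
Level 1: 16777216
Level 2: 4194304
Level 3: 1048576
Level 4: 262144
Level 5: 65536
Level 6: 16384
Level 7: 4096
Level 8: 1024
Level 9: 256
Level 10: 64
Level 11: 16
Level 12: 4
Level 13: 1

The root is level 0 and the size-1 base case is level 13 (the tree spans levels 0 through 13, i.e. 14 levels counting the root), so the depth is the number of divisions: log_4(67108864) = 13

The recursion tree depth is log_4(67108864) = 13. At each level, the problem size is divided by 4, so it takes 13 divisions to reduce to a base case of size 1. The algorithm makes 2 recursive calls at each level.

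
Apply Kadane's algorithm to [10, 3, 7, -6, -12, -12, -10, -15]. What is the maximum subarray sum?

Using Kadane's algorithm on [10, 3, 7, -6, -12, -12, -10, -15]:

Scanning through the array:
Position 1 (value 3): max_ending_here = 13, max_so_far = 13
Position 2 (value 7): max_ending_here = 20, max_so_far = 20
Position 3 (value -6): max_ending_here = 14, max_so_far = 20
Position 4 (value -12): max_ending_here = 2, max_so_far = 20
Position 5 (value -12): max_ending_here = -10, max_so_far = 20
Position 6 (value -10): max_ending_here = -10, max_so_far = 20
Position 7 (value -15): max_ending_here = -15, max_so_far = 20

Maximum subarray: [10, 3, 7]
Maximum sum: 20

The maximum subarray is [10, 3, 7] with sum 20. This subarray runs from index 0 to index 2.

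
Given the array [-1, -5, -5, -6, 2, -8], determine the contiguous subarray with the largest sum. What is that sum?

Using Kadane's algorithm on [-1, -5, -5, -6, 2, -8]:

Scanning through the array:
Position 1 (value -5): max_ending_here = -5, max_so_far = -1
Position 2 (value -5): max_ending_here = -5, max_so_far = -1
Position 3 (value -6): max_ending_here = -6, max_so_far = -1
Position 4 (value 2): max_ending_here = 2, max_so_far = 2
Position 5 (value -8): max_ending_here = -6, max_so_far = 2

Maximum subarray: [2]
Maximum sum: 2

The maximum subarray is [2] with sum 2. This subarray runs from index 4 to index 4.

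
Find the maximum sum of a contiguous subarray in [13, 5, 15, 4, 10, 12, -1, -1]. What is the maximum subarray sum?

Using Kadane's algorithm on [13, 5, 15, 4, 10, 12, -1, -1]:

Scanning through the array:
Position 1 (value 5): max_ending_here = 18, max_so_far = 18
Position 2 (value 15): max_ending_here = 33, max_so_far = 33
Position 3 (value 4): max_ending_here = 37, max_so_far = 37
Position 4 (value 10): max_ending_here = 47, max_so_far = 47
Position 5 (value 12): max_ending_here = 59, max_so_far = 59
Position 6 (value -1): max_ending_here = 58, max_so_far = 59
Position 7 (value -1): max_ending_here = 57, max_so_far = 59

Maximum subarray: [13, 5, 15, 4, 10, 12]
Maximum sum: 59

The maximum subarray is [13, 5, 15, 4, 10, 12] with sum 59. This subarray runs from index 0 to index 5.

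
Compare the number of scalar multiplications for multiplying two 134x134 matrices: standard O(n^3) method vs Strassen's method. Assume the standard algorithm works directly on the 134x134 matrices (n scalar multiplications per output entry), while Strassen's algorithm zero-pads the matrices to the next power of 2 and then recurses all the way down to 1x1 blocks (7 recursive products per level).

Matrix multiplication for 134x134 matrices:

Strassen's algorithm requires power-of-2 dimensions. Pad 134x134 to 256x256 (next power of 2).

Standard algorithm: 134^3 = 2406104 multiplications
Strassen's algorithm: 7^(log2(256)) = 7^8 = 5764801 multiplications
Difference: 2406104 - 5764801 = -3358697 (Strassen uses MORE here due to padding overhead — for small or just-over-power-of-2 n, padding can outweigh the per-level savings)

Standard: 2406104 multiplications (134^3). Strassen: 5764801 multiplications (7^8, after padding to 256x256). Strassen reduces 8 recursive multiplications to 7 at each level.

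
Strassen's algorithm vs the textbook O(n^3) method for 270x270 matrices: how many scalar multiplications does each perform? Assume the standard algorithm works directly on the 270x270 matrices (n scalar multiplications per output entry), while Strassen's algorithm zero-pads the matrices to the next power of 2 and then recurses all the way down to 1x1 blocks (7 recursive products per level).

Matrix multiplication for 270x270 matrices:

Strassen's algorithm requires power-of-2 dimensions. Pad 270x270 to 512x512 (next power of 2).

Standard algorithm: 270^3 = 19683000 multiplications
Strassen's algorithm: 7^(log2(512)) = 7^9 = 40353607 multiplications
Difference: 19683000 - 40353607 = -20670607 (Strassen uses MORE here due to padding overhead — for small or just-over-power-of-2 n, padding can outweigh the per-level savings)

Standard: 19683000 multiplications (270^3). Strassen: 40353607 multiplications (7^9, after padding to 512x512). Strassen reduces 8 recursive multiplications to 7 at each level.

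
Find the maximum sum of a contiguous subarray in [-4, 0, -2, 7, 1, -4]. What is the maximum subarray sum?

Using Kadane's algorithm on [-4, 0, -2, 7, 1, -4]:

Scanning through the array:
Position 1 (value 0): max_ending_here = 0, max_so_far = 0
Position 2 (value -2): max_ending_here = -2, max_so_far = 0
Position 3 (value 7): max_ending_here = 7, max_so_far = 7
Position 4 (value 1): max_ending_here = 8, max_so_far = 8
Position 5 (value -4): max_ending_here = 4, max_so_far = 8

Maximum subarray: [7, 1]
Maximum sum: 8

The maximum subarray is [7, 1] with sum 8. This subarray runs from index 3 to index 4.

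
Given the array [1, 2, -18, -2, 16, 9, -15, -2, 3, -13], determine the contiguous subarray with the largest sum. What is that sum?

Using Kadane's algorithm on [1, 2, -18, -2, 16, 9, -15, -2, 3, -13]:

Scanning through the array:
Position 1 (value 2): max_ending_here = 3, max_so_far = 3
Position 2 (value -18): max_ending_here = -15, max_so_far = 3
Position 3 (value -2): max_ending_here = -2, max_so_far = 3
Position 4 (value 16): max_ending_here = 16, max_so_far = 16
Position 5 (value 9): max_ending_here = 25, max_so_far = 25
Position 6 (value -15): max_ending_here = 10, max_so_far = 25
Position 7 (value -2): max_ending_here = 8, max_so_far = 25
Position 8 (value 3): max_ending_here = 11, max_so_far = 25
Position 9 (value -13): max_ending_here = -2, max_so_far = 25

Maximum subarray: [16, 9]
Maximum sum: 25

The maximum subarray is [16, 9] with sum 25. This subarray runs from index 4 to index 5.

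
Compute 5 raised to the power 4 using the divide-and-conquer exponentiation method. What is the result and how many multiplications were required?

Computing 5^4 by squaring (build up from 5^1; each line after the first costs one multiplication):

5^1 = 5
5^2 = (5^1)^2 = 5^2 = 25
5^4 = (5^2)^2 = 25^2 = 625

Result: 625
Multiplications needed: 2 (2 lines after 5^1)

5^4 = 625. Using exponentiation by squaring, this requires 2 multiplications. The key idea: if the exponent is even, square the half-power; if odd, multiply by the base once.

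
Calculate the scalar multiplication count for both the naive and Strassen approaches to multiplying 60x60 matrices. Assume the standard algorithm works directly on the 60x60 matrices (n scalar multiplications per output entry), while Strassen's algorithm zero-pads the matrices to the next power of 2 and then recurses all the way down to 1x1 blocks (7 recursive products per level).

Matrix multiplication for 60x60 matrices:

Strassen's algorithm requires power-of-2 dimensions. Pad 60x60 to 64x64 (next power of 2).

Standard algorithm: 60^3 = 216000 multiplications
Strassen's algorithm: 7^(log2(64)) = 7^6 = 117649 multiplications
Savings: 216000 - 117649 = 98351 multiplications

Standard: 216000 multiplications (60^3). Strassen: 117649 multiplications (7^6, after padding to 64x64). Strassen reduces 8 recursive multiplications to 7 at each level.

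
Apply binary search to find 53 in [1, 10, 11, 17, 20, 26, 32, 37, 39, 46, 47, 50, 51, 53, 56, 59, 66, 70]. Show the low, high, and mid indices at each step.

Binary search for 53 in [1, 10, 11, 17, 20, 26, 32, 37, 39, 46, 47, 50, 51, 53, 56, 59, 66, 70]:

lo=0, hi=17, mid=8, arr[mid]=39 -> 39 < 53, search right half
lo=9, hi=17, mid=13, arr[mid]=53 -> Found target at index 13!

Binary search finds 53 at index 13 after 2 comparisons. The search repeatedly halves the search space by comparing with the middle element.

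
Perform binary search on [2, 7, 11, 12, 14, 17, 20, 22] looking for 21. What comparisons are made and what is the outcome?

Binary search for 21 in [2, 7, 11, 12, 14, 17, 20, 22]:

lo=0, hi=7, mid=3, arr[mid]=12 -> 12 < 21, search right half
lo=4, hi=7, mid=5, arr[mid]=17 -> 17 < 21, search right half
lo=6, hi=7, mid=6, arr[mid]=20 -> 20 < 21, search right half
lo=7, hi=7, mid=7, arr[mid]=22 -> 22 > 21, search left half
lo=7 > hi=6, target 21 not found

Binary search determines that 21 is not in the array after 4 comparisons. The search space was exhausted without finding the target.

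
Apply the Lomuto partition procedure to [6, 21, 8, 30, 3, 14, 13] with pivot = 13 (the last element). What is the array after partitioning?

Lomuto partition with pivot = 13:

Initial array: [6, 21, 8, 30, 3, 14, 13]

arr[0]=6 <= 13: swap with position 0, array becomes [6, 21, 8, 30, 3, 14, 13]
arr[1]=21 > 13: no swap
arr[2]=8 <= 13: swap with position 1, array becomes [6, 8, 21, 30, 3, 14, 13]
arr[3]=30 > 13: no swap
arr[4]=3 <= 13: swap with position 2, array becomes [6, 8, 3, 30, 21, 14, 13]
arr[5]=14 > 13: no swap

Place pivot at position 3: [6, 8, 3, 13, 21, 14, 30]
Pivot position: 3

After partitioning with pivot 13, the array becomes [6, 8, 3, 13, 21, 14, 30]. The pivot is placed at index 3. All elements to the left of the pivot are <= 13, and all elements to the right are > 13.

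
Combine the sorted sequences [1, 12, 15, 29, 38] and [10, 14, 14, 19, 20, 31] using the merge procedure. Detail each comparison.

Merging process:

Compare 1 vs 10: take 1 from left. Merged: [1]
Compare 12 vs 10: take 10 from right. Merged: [1, 10]
Compare 12 vs 14: take 12 from left. Merged: [1, 10, 12]
Compare 15 vs 14: take 14 from right. Merged: [1, 10, 12, 14]
Compare 15 vs 14: take 14 from right. Merged: [1, 10, 12, 14, 14]
Compare 15 vs 19: take 15 from left. Merged: [1, 10, 12, 14, 14, 15]
Compare 29 vs 19: take 19 from right. Merged: [1, 10, 12, 14, 14, 15, 19]
Compare 29 vs 20: take 20 from right. Merged: [1, 10, 12, 14, 14, 15, 19, 20]
Compare 29 vs 31: take 29 from left. Merged: [1, 10, 12, 14, 14, 15, 19, 20, 29]
Compare 38 vs 31: take 31 from right. Merged: [1, 10, 12, 14, 14, 15, 19, 20, 29, 31]
Append remaining from left: [38]. Merged: [1, 10, 12, 14, 14, 15, 19, 20, 29, 31, 38]

Final merged array: [1, 10, 12, 14, 14, 15, 19, 20, 29, 31, 38]
Total comparisons: 10

The merged array is [1, 10, 12, 14, 14, 15, 19, 20, 29, 31, 38], requiring 10 comparisons. The merge step runs in O(n) time where n is the total number of elements.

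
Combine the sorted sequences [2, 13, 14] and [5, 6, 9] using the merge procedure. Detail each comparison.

Merging process:

Compare 2 vs 5: take 2 from left. Merged: [2]
Compare 13 vs 5: take 5 from right. Merged: [2, 5]
Compare 13 vs 6: take 6 from right. Merged: [2, 5, 6]
Compare 13 vs 9: take 9 from right. Merged: [2, 5, 6, 9]
Append remaining from left: [13, 14]. Merged: [2, 5, 6, 9, 13, 14]

Final merged array: [2, 5, 6, 9, 13, 14]
Total comparisons: 4

The merged array is [2, 5, 6, 9, 13, 14], requiring 4 comparisons. The merge step runs in O(n) time where n is the total number of elements.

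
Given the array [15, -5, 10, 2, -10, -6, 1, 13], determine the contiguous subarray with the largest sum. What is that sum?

Using Kadane's algorithm on [15, -5, 10, 2, -10, -6, 1, 13]:

Scanning through the array:
Position 1 (value -5): max_ending_here = 10, max_so_far = 15
Position 2 (value 10): max_ending_here = 20, max_so_far = 20
Position 3 (value 2): max_ending_here = 22, max_so_far = 22
Position 4 (value -10): max_ending_here = 12, max_so_far = 22
Position 5 (value -6): max_ending_here = 6, max_so_far = 22
Position 6 (value 1): max_ending_here = 7, max_so_far = 22
Position 7 (value 13): max_ending_here = 20, max_so_far = 22

Maximum subarray: [15, -5, 10, 2]
Maximum sum: 22

The maximum subarray is [15, -5, 10, 2] with sum 22. This subarray runs from index 0 to index 3.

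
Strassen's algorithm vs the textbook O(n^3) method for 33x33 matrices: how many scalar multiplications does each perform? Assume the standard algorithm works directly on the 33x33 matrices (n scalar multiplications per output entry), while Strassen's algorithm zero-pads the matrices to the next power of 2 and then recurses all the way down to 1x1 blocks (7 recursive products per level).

Matrix multiplication for 33x33 matrices:

Strassen's algorithm requires power-of-2 dimensions. Pad 33x33 to 64x64 (next power of 2).

Standard algorithm: 33^3 = 35937 multiplications
Strassen's algorithm: 7^(log2(64)) = 7^6 = 117649 multiplications
Difference: 35937 - 117649 = -81712 (Strassen uses MORE here due to padding overhead — for small or just-over-power-of-2 n, padding can outweigh the per-level savings)

Standard: 35937 multiplications (33^3). Strassen: 117649 multiplications (7^6, after padding to 64x64). Strassen reduces 8 recursive multiplications to 7 at each level.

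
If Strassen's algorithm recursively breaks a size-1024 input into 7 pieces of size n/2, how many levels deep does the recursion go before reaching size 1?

For divide and conquer with division factor 2:

Problem sizes at each level:
Level 0: 1024
Level 1: 512
Level 2: 256
Level 3: 128
Level 4: 64
Level 5: 32
Level 6: 16
Level 7: 8
Level 8: 4
Level 9: 2
Level 10: 1

The root is level 0 and the size-1 base case is level 10 (the tree spans levels 0 through 10, i.e. 11 levels counting the root), so the depth is the number of divisions: log_2(1024) = 10

The recursion tree depth is log_2(1024) = 10. At each level, the problem size is divided by 2, so it takes 10 divisions to reduce to a base case of size 1. The algorithm makes 7 recursive calls at each level.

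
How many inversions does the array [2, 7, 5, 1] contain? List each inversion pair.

Finding inversions in [2, 7, 5, 1]:

(0, 3): arr[0]=2 > arr[3]=1
(1, 2): arr[1]=7 > arr[2]=5
(1, 3): arr[1]=7 > arr[3]=1
(2, 3): arr[2]=5 > arr[3]=1

Total inversions: 4

The array has 4 inversion(s): (0,3), (1,2), (1,3), (2,3). Each pair (i,j) satisfies i < j and arr[i] > arr[j].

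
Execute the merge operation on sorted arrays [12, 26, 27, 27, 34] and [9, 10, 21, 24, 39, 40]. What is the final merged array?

Merging process:

Compare 12 vs 9: take 9 from right. Merged: [9]
Compare 12 vs 10: take 10 from right. Merged: [9, 10]
Compare 12 vs 21: take 12 from left. Merged: [9, 10, 12]
Compare 26 vs 21: take 21 from right. Merged: [9, 10, 12, 21]
Compare 26 vs 24: take 24 from right. Merged: [9, 10, 12, 21, 24]
Compare 26 vs 39: take 26 from left. Merged: [9, 10, 12, 21, 24, 26]
Compare 27 vs 39: take 27 from left. Merged: [9, 10, 12, 21, 24, 26, 27]
Compare 27 vs 39: take 27 from left. Merged: [9, 10, 12, 21, 24, 26, 27, 27]
Compare 34 vs 39: take 34 from left. Merged: [9, 10, 12, 21, 24, 26, 27, 27, 34]
Append remaining from right: [39, 40]. Merged: [9, 10, 12, 21, 24, 26, 27, 27, 34, 39, 40]

Final merged array: [9, 10, 12, 21, 24, 26, 27, 27, 34, 39, 40]
Total comparisons: 9

The merged array is [9, 10, 12, 21, 24, 26, 27, 27, 34, 39, 40], requiring 9 comparisons. The merge step runs in O(n) time where n is the total number of elements.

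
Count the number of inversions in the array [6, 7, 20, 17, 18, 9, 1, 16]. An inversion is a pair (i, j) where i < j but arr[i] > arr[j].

Finding inversions in [6, 7, 20, 17, 18, 9, 1, 16]:

(0, 6): arr[0]=6 > arr[6]=1
(1, 6): arr[1]=7 > arr[6]=1
(2, 3): arr[2]=20 > arr[3]=17
(2, 4): arr[2]=20 > arr[4]=18
(2, 5): arr[2]=20 > arr[5]=9
(2, 6): arr[2]=20 > arr[6]=1
(2, 7): arr[2]=20 > arr[7]=16
(3, 5): arr[3]=17 > arr[5]=9
(3, 6): arr[3]=17 > arr[6]=1
(3, 7): arr[3]=17 > arr[7]=16
(4, 5): arr[4]=18 > arr[5]=9
(4, 6): arr[4]=18 > arr[6]=1
(4, 7): arr[4]=18 > arr[7]=16
(5, 6): arr[5]=9 > arr[6]=1

Total inversions: 14

The array has 14 inversion(s): (0,6), (1,6), (2,3), (2,4), (2,5), (2,6), (2,7), (3,5), (3,6), (3,7), (4,5), (4,6), (4,7), (5,6). Each pair (i,j) satisfies i < j and arr[i] > arr[j].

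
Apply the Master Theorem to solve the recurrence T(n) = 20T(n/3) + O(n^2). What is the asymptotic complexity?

Master Theorem for T(n) = 20T(n/3) + O(n^2):

a = 20, b = 3, c = 2
log_b(a) = log_3(20) = 2.7268

Case 1: c = 2 < log_3(20) = 2.7268
T(n) = O(n^(log_3 20))

For T(n) = 20T(n/3) + O(n^2): log_3(20) = 2.7268. This is Case 1 of the Master Theorem (c < log_b(a), work dominated by leaves), giving O(n^(log_3 20)).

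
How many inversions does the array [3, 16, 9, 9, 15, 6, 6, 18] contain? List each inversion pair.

Finding inversions in [3, 16, 9, 9, 15, 6, 6, 18]:

(1, 2): arr[1]=16 > arr[2]=9
(1, 3): arr[1]=16 > arr[3]=9
(1, 4): arr[1]=16 > arr[4]=15
(1, 5): arr[1]=16 > arr[5]=6
(1, 6): arr[1]=16 > arr[6]=6
(2, 5): arr[2]=9 > arr[5]=6
(2, 6): arr[2]=9 > arr[6]=6
(3, 5): arr[3]=9 > arr[5]=6
(3, 6): arr[3]=9 > arr[6]=6
(4, 5): arr[4]=15 > arr[5]=6
(4, 6): arr[4]=15 > arr[6]=6

Total inversions: 11

The array has 11 inversion(s): (1,2), (1,3), (1,4), (1,5), (1,6), (2,5), (2,6), (3,5), (3,6), (4,5), (4,6). Each pair (i,j) satisfies i < j and arr[i] > arr[j].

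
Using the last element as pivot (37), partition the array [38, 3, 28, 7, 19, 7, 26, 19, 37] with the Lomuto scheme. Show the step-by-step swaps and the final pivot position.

Lomuto partition with pivot = 37:

Initial array: [38, 3, 28, 7, 19, 7, 26, 19, 37]

arr[0]=38 > 37: no swap
arr[1]=3 <= 37: swap with position 0, array becomes [3, 38, 28, 7, 19, 7, 26, 19, 37]
arr[2]=28 <= 37: swap with position 1, array becomes [3, 28, 38, 7, 19, 7, 26, 19, 37]
arr[3]=7 <= 37: swap with position 2, array becomes [3, 28, 7, 38, 19, 7, 26, 19, 37]
arr[4]=19 <= 37: swap with position 3, array becomes [3, 28, 7, 19, 38, 7, 26, 19, 37]
arr[5]=7 <= 37: swap with position 4, array becomes [3, 28, 7, 19, 7, 38, 26, 19, 37]
arr[6]=26 <= 37: swap with position 5, array becomes [3, 28, 7, 19, 7, 26, 38, 19, 37]
arr[7]=19 <= 37: swap with position 6, array becomes [3, 28, 7, 19, 7, 26, 19, 38, 37]

Place pivot at position 7: [3, 28, 7, 19, 7, 26, 19, 37, 38]
Pivot position: 7

After partitioning with pivot 37, the array becomes [3, 28, 7, 19, 7, 26, 19, 37, 38]. The pivot is placed at index 7. All elements to the left of the pivot are <= 37, and all elements to the right are > 37.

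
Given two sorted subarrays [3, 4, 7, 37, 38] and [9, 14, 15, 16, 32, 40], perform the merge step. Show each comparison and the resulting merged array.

Merging process:

Compare 3 vs 9: take 3 from left. Merged: [3]
Compare 4 vs 9: take 4 from left. Merged: [3, 4]
Compare 7 vs 9: take 7 from left. Merged: [3, 4, 7]
Compare 37 vs 9: take 9 from right. Merged: [3, 4, 7, 9]
Compare 37 vs 14: take 14 from right. Merged: [3, 4, 7, 9, 14]
Compare 37 vs 15: take 15 from right. Merged: [3, 4, 7, 9, 14, 15]
Compare 37 vs 16: take 16 from right. Merged: [3, 4, 7, 9, 14, 15, 16]
Compare 37 vs 32: take 32 from right. Merged: [3, 4, 7, 9, 14, 15, 16, 32]
Compare 37 vs 40: take 37 from left. Merged: [3, 4, 7, 9, 14, 15, 16, 32, 37]
Compare 38 vs 40: take 38 from left. Merged: [3, 4, 7, 9, 14, 15, 16, 32, 37, 38]
Append remaining from right: [40]. Merged: [3, 4, 7, 9, 14, 15, 16, 32, 37, 38, 40]

Final merged array: [3, 4, 7, 9, 14, 15, 16, 32, 37, 38, 40]
Total comparisons: 10

The merged array is [3, 4, 7, 9, 14, 15, 16, 32, 37, 38, 40], requiring 10 comparisons. The merge step runs in O(n) time where n is the total number of elements.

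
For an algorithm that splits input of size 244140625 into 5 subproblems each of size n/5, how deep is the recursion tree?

For divide and conquer with division factor 5:

Problem sizes at each level:
Level 0: 244140625
Level 1: 48828125
Level 2: 9765625
Level 3: 1953125
Level 4: 390625
Level 5: 78125
Level 6: 15625
Level 7: 3125
Level 8: 625
Level 9: 125
Level 10: 25
Level 11: 5
Level 12: 1

The root is level 0 and the size-1 base case is level 12 (the tree spans levels 0 through 12, i.e. 13 levels counting the root), so the depth is the number of divisions: log_5(244140625) = 12

The recursion tree depth is log_5(244140625) = 12. At each level, the problem size is divided by 5, so it takes 12 divisions to reduce to a base case of size 1. The algorithm makes 5 recursive calls at each level.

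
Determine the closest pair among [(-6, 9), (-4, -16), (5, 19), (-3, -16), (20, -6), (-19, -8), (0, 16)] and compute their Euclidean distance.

Computing all pairwise distances among 7 points:

d((-6, 9), (-4, -16)) = 25.0799
d((-6, 9), (5, 19)) = 14.8661
d((-6, 9), (-3, -16)) = 25.1794
d((-6, 9), (20, -6)) = 30.0167
d((-6, 9), (-19, -8)) = 21.4009
d((-6, 9), (0, 16)) = 9.2195
d((-4, -16), (5, 19)) = 36.1386
d((-4, -16), (-3, -16)) = 1.0 <-- minimum
d((-4, -16), (20, -6)) = 26.0
d((-4, -16), (-19, -8)) = 17.0
d((-4, -16), (0, 16)) = 32.249
d((5, 19), (-3, -16)) = 35.9026
d((5, 19), (20, -6)) = 29.1548
d((5, 19), (-19, -8)) = 36.1248
d((5, 19), (0, 16)) = 5.831
d((-3, -16), (20, -6)) = 25.0799
d((-3, -16), (-19, -8)) = 17.8885
d((-3, -16), (0, 16)) = 32.1403
d((20, -6), (-19, -8)) = 39.0512
d((20, -6), (0, 16)) = 29.7321
d((-19, -8), (0, 16)) = 30.6105

Closest pair: (-4, -16) and (-3, -16) with distance 1.0

The closest pair is (-4, -16) and (-3, -16) with Euclidean distance 1.0. For 7 points, brute-force pairwise comparison is shown above. For large n, the divide-and-conquer algorithm (sort by x, recurse on halves, check the dividing strip) achieves O(n log n).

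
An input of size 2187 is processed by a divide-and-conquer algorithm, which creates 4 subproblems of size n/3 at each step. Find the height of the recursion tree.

For divide and conquer with division factor 3:

Problem sizes at each level:
Level 0: 2187
Level 1: 729
Level 2: 243
Level 3: 81
Level 4: 27
Level 5: 9
Level 6: 3
Level 7: 1

The root is level 0 and the size-1 base case is level 7 (the tree spans levels 0 through 7, i.e. 8 levels counting the root), so the depth is the number of divisions: log_3(2187) = 7

The recursion tree depth is log_3(2187) = 7. At each level, the problem size is divided by 3, so it takes 7 divisions to reduce to a base case of size 1. The algorithm makes 4 recursive calls at each level.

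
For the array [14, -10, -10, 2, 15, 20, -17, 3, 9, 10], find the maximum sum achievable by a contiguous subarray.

Using Kadane's algorithm on [14, -10, -10, 2, 15, 20, -17, 3, 9, 10]:

Scanning through the array:
Position 1 (value -10): max_ending_here = 4, max_so_far = 14
Position 2 (value -10): max_ending_here = -6, max_so_far = 14
Position 3 (value 2): max_ending_here = 2, max_so_far = 14
Position 4 (value 15): max_ending_here = 17, max_so_far = 17
Position 5 (value 20): max_ending_here = 37, max_so_far = 37
Position 6 (value -17): max_ending_here = 20, max_so_far = 37
Position 7 (value 3): max_ending_here = 23, max_so_far = 37
Position 8 (value 9): max_ending_here = 32, max_so_far = 37
Position 9 (value 10): max_ending_here = 42, max_so_far = 42

Maximum subarray: [2, 15, 20, -17, 3, 9, 10]
Maximum sum: 42

The maximum subarray is [2, 15, 20, -17, 3, 9, 10] with sum 42. This subarray runs from index 3 to index 9.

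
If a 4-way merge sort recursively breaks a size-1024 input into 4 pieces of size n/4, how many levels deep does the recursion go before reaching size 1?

For divide and conquer with division factor 4:

Problem sizes at each level:
Level 0: 1024
Level 1: 256
Level 2: 64
Level 3: 16
Level 4: 4
Level 5: 1

The root is level 0 and the size-1 base case is level 5 (the tree spans levels 0 through 5, i.e. 6 levels counting the root), so the depth is the number of divisions: log_4(1024) = 5

The recursion tree depth is log_4(1024) = 5. At each level, the problem size is divided by 4, so it takes 5 divisions to reduce to a base case of size 1. The algorithm makes 4 recursive calls at each level.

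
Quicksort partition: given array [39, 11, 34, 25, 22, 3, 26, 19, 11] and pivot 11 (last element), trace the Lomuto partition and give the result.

Lomuto partition with pivot = 11:

Initial array: [39, 11, 34, 25, 22, 3, 26, 19, 11]

arr[0]=39 > 11: no swap
arr[1]=11 <= 11: swap with position 0, array becomes [11, 39, 34, 25, 22, 3, 26, 19, 11]
arr[2]=34 > 11: no swap
arr[3]=25 > 11: no swap
arr[4]=22 > 11: no swap
arr[5]=3 <= 11: swap with position 1, array becomes [11, 3, 34, 25, 22, 39, 26, 19, 11]
arr[6]=26 > 11: no swap
arr[7]=19 > 11: no swap

Place pivot at position 2: [11, 3, 11, 25, 22, 39, 26, 19, 34]
Pivot position: 2

After partitioning with pivot 11, the array becomes [11, 3, 11, 25, 22, 39, 26, 19, 34]. The pivot is placed at index 2. All elements to the left of the pivot are <= 11, and all elements to the right are > 11.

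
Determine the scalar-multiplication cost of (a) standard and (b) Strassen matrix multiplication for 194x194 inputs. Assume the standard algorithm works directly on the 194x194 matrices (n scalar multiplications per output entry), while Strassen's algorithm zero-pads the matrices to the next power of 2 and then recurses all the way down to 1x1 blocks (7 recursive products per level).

Matrix multiplication for 194x194 matrices:

Strassen's algorithm requires power-of-2 dimensions. Pad 194x194 to 256x256 (next power of 2).

Standard algorithm: 194^3 = 7301384 multiplications
Strassen's algorithm: 7^(log2(256)) = 7^8 = 5764801 multiplications
Savings: 7301384 - 5764801 = 1536583 multiplications

Standard: 7301384 multiplications (194^3). Strassen: 5764801 multiplications (7^8, after padding to 256x256). Strassen reduces 8 recursive multiplications to 7 at each level.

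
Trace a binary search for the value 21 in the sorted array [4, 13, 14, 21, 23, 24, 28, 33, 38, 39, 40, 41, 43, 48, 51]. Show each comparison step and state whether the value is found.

Binary search for 21 in [4, 13, 14, 21, 23, 24, 28, 33, 38, 39, 40, 41, 43, 48, 51]:

lo=0, hi=14, mid=7, arr[mid]=33 -> 33 > 21, search left half
lo=0, hi=6, mid=3, arr[mid]=21 -> Found target at index 3!

Binary search finds 21 at index 3 after 2 comparisons. The search repeatedly halves the search space by comparing with the middle element.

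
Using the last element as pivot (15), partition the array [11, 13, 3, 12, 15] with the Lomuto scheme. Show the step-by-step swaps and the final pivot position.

Lomuto partition with pivot = 15:

Initial array: [11, 13, 3, 12, 15]

arr[0]=11 <= 15: swap with position 0, array becomes [11, 13, 3, 12, 15]
arr[1]=13 <= 15: swap with position 1, array becomes [11, 13, 3, 12, 15]
arr[2]=3 <= 15: swap with position 2, array becomes [11, 13, 3, 12, 15]
arr[3]=12 <= 15: swap with position 3, array becomes [11, 13, 3, 12, 15]

Place pivot at position 4: [11, 13, 3, 12, 15]
Pivot position: 4

After partitioning with pivot 15, the array becomes [11, 13, 3, 12, 15]. The pivot is placed at index 4. All elements to the left of the pivot are <= 15, and all elements to the right are > 15.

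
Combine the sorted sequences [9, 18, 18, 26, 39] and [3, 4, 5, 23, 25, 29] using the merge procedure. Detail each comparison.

Merging process:

Compare 9 vs 3: take 3 from right. Merged: [3]
Compare 9 vs 4: take 4 from right. Merged: [3, 4]
Compare 9 vs 5: take 5 from right. Merged: [3, 4, 5]
Compare 9 vs 23: take 9 from left. Merged: [3, 4, 5, 9]
Compare 18 vs 23: take 18 from left. Merged: [3, 4, 5, 9, 18]
Compare 18 vs 23: take 18 from left. Merged: [3, 4, 5, 9, 18, 18]
Compare 26 vs 23: take 23 from right. Merged: [3, 4, 5, 9, 18, 18, 23]
Compare 26 vs 25: take 25 from right. Merged: [3, 4, 5, 9, 18, 18, 23, 25]
Compare 26 vs 29: take 26 from left. Merged: [3, 4, 5, 9, 18, 18, 23, 25, 26]
Compare 39 vs 29: take 29 from right. Merged: [3, 4, 5, 9, 18, 18, 23, 25, 26, 29]
Append remaining from left: [39]. Merged: [3, 4, 5, 9, 18, 18, 23, 25, 26, 29, 39]

Final merged array: [3, 4, 5, 9, 18, 18, 23, 25, 26, 29, 39]
Total comparisons: 10

The merged array is [3, 4, 5, 9, 18, 18, 23, 25, 26, 29, 39], requiring 10 comparisons. The merge step runs in O(n) time where n is the total number of elements.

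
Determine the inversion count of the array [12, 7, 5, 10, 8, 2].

Finding inversions in [12, 7, 5, 10, 8, 2]:

(0, 1): arr[0]=12 > arr[1]=7
(0, 2): arr[0]=12 > arr[2]=5
(0, 3): arr[0]=12 > arr[3]=10
(0, 4): arr[0]=12 > arr[4]=8
(0, 5): arr[0]=12 > arr[5]=2
(1, 2): arr[1]=7 > arr[2]=5
(1, 5): arr[1]=7 > arr[5]=2
(2, 5): arr[2]=5 > arr[5]=2
(3, 4): arr[3]=10 > arr[4]=8
(3, 5): arr[3]=10 > arr[5]=2
(4, 5): arr[4]=8 > arr[5]=2

Total inversions: 11

The array has 11 inversion(s): (0,1), (0,2), (0,3), (0,4), (0,5), (1,2), (1,5), (2,5), (3,4), (3,5), (4,5). Each pair (i,j) satisfies i < j and arr[i] > arr[j].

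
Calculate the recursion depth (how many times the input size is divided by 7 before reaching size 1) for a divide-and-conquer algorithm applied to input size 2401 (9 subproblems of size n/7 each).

For divide and conquer with division factor 7:

Problem sizes at each level:
Level 0: 2401
Level 1: 343
Level 2: 49
Level 3: 7
Level 4: 1

The root is level 0 and the size-1 base case is level 4 (the tree spans levels 0 through 4, i.e. 5 levels counting the root), so the depth is the number of divisions: log_7(2401) = 4

The recursion tree depth is log_7(2401) = 4. At each level, the problem size is divided by 7, so it takes 4 divisions to reduce to a base case of size 1. The algorithm makes 9 recursive calls at each level.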